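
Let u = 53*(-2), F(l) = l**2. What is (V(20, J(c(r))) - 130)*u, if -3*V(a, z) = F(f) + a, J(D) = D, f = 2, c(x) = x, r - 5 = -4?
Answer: 14628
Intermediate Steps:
r = 1 (r = 5 - 4 = 1)
V(a, z) = -4/3 - a/3 (V(a, z) = -(2**2 + a)/3 = -(4 + a)/3 = -4/3 - a/3)
u = -106
(V(20, J(c(r))) - 130)*u = ((-4/3 - 1/3*20) - 130)*(-106) = ((-4/3 - 20/3) - 130)*(-106) = (-8 - 130)*(-106) = -138*(-106) = 14628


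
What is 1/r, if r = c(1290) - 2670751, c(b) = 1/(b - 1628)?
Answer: -338/902713839 ≈ -3.7443e-7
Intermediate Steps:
c(b) = 1/(-1628 + b)
r = -902713839/338 (r = 1/(-1628 + 1290) - 2670751 = 1/(-338) - 2670751 = -1/338 - 2670751 = -902713839/338 ≈ -2.6708e+6)
1/r = 1/(-902713839/338) = -338/902713839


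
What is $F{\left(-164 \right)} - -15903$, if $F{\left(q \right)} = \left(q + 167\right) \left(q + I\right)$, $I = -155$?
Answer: $14946$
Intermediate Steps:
$F{\left(q \right)} = \left(-155 + q\right) \left(167 + q\right)$ ($F{\left(q \right)} = \left(q + 167\right) \left(q - 155\right) = \left(167 + q\right) \left(-155 + q\right) = \left(-155 + q\right) \left(167 + q\right)$)
$F{\left(-164 \right)} - -15903 = \left(-25885 + \left(-164\right)^{2} + 12 \left(-164\right)\right) - -15903 = \left(-25885 + 26896 - 1968\right) + 15903 = -957 + 15903 = 14946$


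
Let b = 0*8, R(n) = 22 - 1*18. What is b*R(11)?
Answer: 0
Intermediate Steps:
R(n) = 4 (R(n) = 22 - 18 = 4)
b = 0
b*R(11) = 0*4 = 0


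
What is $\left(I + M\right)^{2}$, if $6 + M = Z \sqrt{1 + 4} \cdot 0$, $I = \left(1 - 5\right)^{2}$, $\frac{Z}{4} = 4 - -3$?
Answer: $100$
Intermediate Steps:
$Z = 28$ ($Z = 4 \left(4 - -3\right) = 4 \left(4 + 3\right) = 4 \cdot 7 = 28$)
$I = 16$ ($I = \left(-4\right)^{2} = 16$)
$M = -6$ ($M = -6 + 28 \sqrt{1 + 4} \cdot 0 = -6 + 28 \sqrt{5} \cdot 0 = -6 + 0 = -6$)
$\left(I + M\right)^{2} = \left(16 - 6\right)^{2} = 10^{2} = 100$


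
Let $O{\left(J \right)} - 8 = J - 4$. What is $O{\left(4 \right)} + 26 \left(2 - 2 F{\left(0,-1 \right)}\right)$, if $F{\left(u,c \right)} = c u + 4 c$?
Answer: $268$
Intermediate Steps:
$O{\left(J \right)} = 4 + J$ ($O{\left(J \right)} = 8 + \left(J - 4\right) = 8 + \left(-4 + J\right) = 4 + J$)
$F{\left(u,c \right)} = 4 c + c u$
$O{\left(4 \right)} + 26 \left(2 - 2 F{\left(0,-1 \right)}\right) = \left(4 + 4\right) + 26 \left(2 - 2 \left(- (4 + 0)\right)\right) = 8 + 26 \left(2 - 2 \left(\left(-1\right) 4\right)\right) = 8 + 26 \left(2 - -8\right) = 8 + 26 \left(2 + 8\right) = 8 + 26 \cdot 10 = 8 + 260 = 268$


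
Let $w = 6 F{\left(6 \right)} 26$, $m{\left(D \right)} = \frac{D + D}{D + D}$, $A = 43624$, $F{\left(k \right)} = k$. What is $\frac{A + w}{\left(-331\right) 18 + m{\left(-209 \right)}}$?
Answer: $- \frac{44560}{5957} \approx -7.4803$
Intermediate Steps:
$m{\left(D \right)} = 1$ ($m{\left(D \right)} = \frac{2 D}{2 D} = 2 D \frac{1}{2 D} = 1$)
$w = 936$ ($w = 6 \cdot 6 \cdot 26 = 36 \cdot 26 = 936$)
$\frac{A + w}{\left(-331\right) 18 + m{\left(-209 \right)}} = \frac{43624 + 936}{\left(-331\right) 18 + 1} = \frac{44560}{-5958 + 1} = \frac{44560}{-5957} = 44560 \left(- \frac{1}{5957}\right) = - \frac{44560}{5957}$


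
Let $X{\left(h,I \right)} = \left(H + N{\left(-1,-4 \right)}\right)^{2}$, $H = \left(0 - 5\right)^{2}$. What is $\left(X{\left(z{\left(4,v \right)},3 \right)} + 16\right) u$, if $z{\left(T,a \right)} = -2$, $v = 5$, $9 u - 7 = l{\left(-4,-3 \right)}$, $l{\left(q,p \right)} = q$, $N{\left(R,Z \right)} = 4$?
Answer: $\frac{857}{3} \approx 285.67$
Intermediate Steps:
$u = \frac{1}{3}$ ($u = \frac{7}{9} + \frac{1}{9} \left(-4\right) = \frac{7}{9} - \frac{4}{9} = \frac{1}{3} \approx 0.33333$)
$H = 25$ ($H = \left(-5\right)^{2} = 25$)
$X{\left(h,I \right)} = 841$ ($X{\left(h,I \right)} = \left(25 + 4\right)^{2} = 29^{2} = 841$)
$\left(X{\left(z{\left(4,v \right)},3 \right)} + 16\right) u = \left(841 + 16\right) \frac{1}{3} = 857 \cdot \frac{1}{3} = \frac{857}{3}$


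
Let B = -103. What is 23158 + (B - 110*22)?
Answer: 20635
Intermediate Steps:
23158 + (B - 110*22) = 23158 + (-103 - 110*22) = 23158 + (-103 - 2420) = 23158 - 2523 = 20635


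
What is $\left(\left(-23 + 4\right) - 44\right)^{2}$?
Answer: $3969$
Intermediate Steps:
$\left(\left(-23 + 4\right) - 44\right)^{2} = \left(-19 - 44\right)^{2} = \left(-63\right)^{2} = 3969$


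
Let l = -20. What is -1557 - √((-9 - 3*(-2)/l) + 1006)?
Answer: -1557 - √99670/10 ≈ -1588.6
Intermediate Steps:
-1557 - √((-9 - 3*(-2)/l) + 1006) = -1557 - √((-9 - 3*(-2)/(-20)) + 1006) = -1557 - √((-9 - (-6)*(-1)/20) + 1006) = -1557 - √((-9 - 1*3/10) + 1006) = -1557 - √((-9 - 3/10) + 1006) = -1557 - √(-93/10 + 1006) = -1557 - √(9967/10) = -1557 - √99670/10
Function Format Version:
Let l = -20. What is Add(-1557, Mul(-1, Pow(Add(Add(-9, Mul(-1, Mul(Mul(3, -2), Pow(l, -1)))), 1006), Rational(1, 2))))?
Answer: Add(-1557, Mul(Rational(-1, 10), Pow(99670, Rational(1, 2)))) ≈ -1588.6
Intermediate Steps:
Add(-1557, Mul(-1, Pow(Add(Add(-9, Mul(-1, Mul(Mul(3, -2), Pow(l, -1)))), 1006), Rational(1, 2)))) = Add(-1557, Mul(-1, Pow(Add(Add(-9, Mul(-1, Mul(Mul(3, -2), Pow(-20, -1)))), 1006), Rational(1, 2)))) = Add(-1557, Mul(-1, Pow(Add(Add(-9, Mul(-1, Mul(-6, Rational(-1, 20)))), 1006), Rational(1, 2)))) = Add(-1557, Mul(-1, Pow(Add(Add(-9, Mul(-1, Rational(3, 10))), 1006), Rational(1, 2)))) = Add(-1557, Mul(-1, Pow(Add(Add(-9, Rational(-3, 10)), 1006), Rational(1, 2)))) = Add(-1557, Mul(-1, Pow(Add(Rational(-93, 10), 1006), Rational(1, 2)))) = Add(-1557, Mul(-1, Pow(Rational(9967, 10), Rational(1, 2)))) = Add(-1557, Mul(-1, Mul(Rational(1, 10), Pow(99670, Rational(1, 2))))) = Add(-1557, Mul(Rational(-1, 10), Pow(99670, Rational(1, 2))))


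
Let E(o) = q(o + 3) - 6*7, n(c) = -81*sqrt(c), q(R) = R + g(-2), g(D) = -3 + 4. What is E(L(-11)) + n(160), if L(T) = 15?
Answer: -23 - 324*sqrt(10) ≈ -1047.6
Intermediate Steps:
g(D) = 1
q(R) = 1 + R (q(R) = R + 1 = 1 + R)
E(o) = -38 + o (E(o) = (1 + (o + 3)) - 6*7 = (1 + (3 + o)) - 42 = (4 + o) - 42 = -38 + o)
E(L(-11)) + n(160) = (-38 + 15) - 324*sqrt(10) = -23 - 324*sqrt(10)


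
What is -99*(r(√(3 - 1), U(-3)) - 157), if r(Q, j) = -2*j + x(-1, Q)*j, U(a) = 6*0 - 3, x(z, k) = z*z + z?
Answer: 14949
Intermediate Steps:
x(z, k) = z + z² (x(z, k) = z² + z = z + z²)
U(a) = -3 (U(a) = 0 - 3 = -3)
r(Q, j) = -2*j (r(Q, j) = -2*j + (-(1 - 1))*j = -2*j + (-1*0)*j = -2*j + 0*j = -2*j + 0 = -2*j)
-99*(r(√(3 - 1), U(-3)) - 157) = -99*(-2*(-3) - 157) = -99*(6 - 157) = -99*(-151) = 14949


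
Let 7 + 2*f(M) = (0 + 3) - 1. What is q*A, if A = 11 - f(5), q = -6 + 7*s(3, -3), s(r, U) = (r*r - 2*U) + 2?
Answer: 3051/2 ≈ 1525.5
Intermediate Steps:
s(r, U) = 2 + r² - 2*U (s(r, U) = (r² - 2*U) + 2 = 2 + r² - 2*U)
f(M) = -5/2 (f(M) = -7/2 + ((0 + 3) - 1)/2 = -7/2 + (3 - 1)/2 = -7/2 + (½)*2 = -7/2 + 1 = -5/2)
q = 113 (q = -6 + 7*(2 + 3² - 2*(-3)) = -6 + 7*(2 + 9 + 6) = -6 + 7*17 = -6 + 119 = 113)
A = 27/2 (A = 11 - 1*(-5/2) = 11 + 5/2 = 27/2 ≈ 13.500)
q*A = 113*(27/2) = 3051/2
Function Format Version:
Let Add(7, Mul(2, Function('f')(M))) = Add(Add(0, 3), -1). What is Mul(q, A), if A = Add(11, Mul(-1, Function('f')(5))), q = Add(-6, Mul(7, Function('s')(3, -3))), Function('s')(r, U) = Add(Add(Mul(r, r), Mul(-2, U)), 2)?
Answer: Rational(3051, 2) ≈ 1525.5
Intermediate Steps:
Function('s')(r, U) = Add(2, Pow(r, 2), Mul(-2, U)) (Function('s')(r, U) = Add(Add(Pow(r, 2), Mul(-2, U)), 2) = Add(2, Pow(r, 2), Mul(-2, U)))
Function('f')(M) = Rational(-5, 2) (Function('f')(M) = Add(Rational(-7, 2), Mul(Rational(1, 2), Add(Add(0, 3), -1))) = Add(Rational(-7, 2), Mul(Rational(1, 2), Add(3, -1))) = Add(Rational(-7, 2), Mul(Rational(1, 2), 2)) = Add(Rational(-7, 2), 1) = Rational(-5, 2))
q = 113 (q = Add(-6, Mul(7, Add(2, Pow(3, 2), Mul(-2, -3)))) = Add(-6, Mul(7, Add(2, 9, 6))) = Add(-6, Mul(7, 17)) = Add(-6, 119) = 113)
A = Rational(27, 2) (A = Add(11, Mul(-1, Rational(-5, 2))) = Add(11, Rational(5, 2)) = Rational(27, 2) ≈ 13.500)
Mul(q, A) = Mul(113, Rational(27, 2)) = Rational(3051, 2)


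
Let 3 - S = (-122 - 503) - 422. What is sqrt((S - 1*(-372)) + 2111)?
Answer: sqrt(3533) ≈ 59.439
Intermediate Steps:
S = 1050 (S = 3 - ((-122 - 503) - 422) = 3 - (-625 - 422) = 3 - 1*(-1047) = 3 + 1047 = 1050)
sqrt((S - 1*(-372)) + 2111) = sqrt((1050 - 1*(-372)) + 2111) = sqrt((1050 + 372) + 2111) = sqrt(1422 + 2111) = sqrt(3533)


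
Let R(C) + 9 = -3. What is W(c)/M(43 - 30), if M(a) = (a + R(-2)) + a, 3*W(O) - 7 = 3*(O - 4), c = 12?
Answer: 31/42 ≈ 0.73810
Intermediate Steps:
W(O) = -5/3 + O (W(O) = 7/3 + (3*(O - 4))/3 = 7/3 + (3*(-4 + O))/3 = 7/3 + (-12 + 3*O)/3 = 7/3 + (-4 + O) = -5/3 + O)
R(C) = -12 (R(C) = -9 - 3 = -12)
M(a) = -12 + 2*a (M(a) = (a - 12) + a = (-12 + a) + a = -12 + 2*a)
W(c)/M(43 - 30) = (-5/3 + 12)/(-12 + 2*(43 - 30)) = 31/(3*(-12 + 2*13)) = 31/(3*(-12 + 26)) = (31/3)/14 = (31/3)*(1/14) = 31/42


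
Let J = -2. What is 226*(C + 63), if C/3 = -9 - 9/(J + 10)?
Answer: 29493/4 ≈ 7373.3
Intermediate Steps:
C = -243/8 (C = 3*(-9 - 9/(-2 + 10)) = 3*(-9 - 9/8) = 3*(-81/8) = -243/8 ≈ -30.375)
226*(C + 63) = 226*(-243/8 + 63) = 226*(261/8) = 29493/4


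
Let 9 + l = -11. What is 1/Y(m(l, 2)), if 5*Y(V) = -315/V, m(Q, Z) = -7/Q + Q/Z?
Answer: 193/1260 ≈ 0.15317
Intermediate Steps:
l = -20 (l = -9 - 11 = -20)
Y(V) = -63/V (Y(V) = (-315/V)/5 = -63/V)
1/Y(m(l, 2)) = 1/(-63/(-7/(-20) - 20/2)) = 1/(-63/(-7*(-1/20) - 20*1/2)) = 1/(-63/(7/20 - 10)) = 1/(-63/(-193/20)) = 1/(-63*(-20/193)) = 1/(1260/193) = 193/1260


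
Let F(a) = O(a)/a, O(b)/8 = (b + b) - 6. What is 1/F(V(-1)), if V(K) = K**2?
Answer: -1/32 ≈ -0.031250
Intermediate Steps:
O(b) = -48 + 16*b (O(b) = 8*((b + b) - 6) = 8*(2*b - 6) = 8*(-6 + 2*b) = -48 + 16*b)
F(a) = (-48 + 16*a)/a
1/F(V(-1)) = 1/(16 - 48/((-1)**2)) = 1/(16 - 48/1) = 1/(16 - 48*1) = 1/(16 - 48) = 1/(-32) = -1/32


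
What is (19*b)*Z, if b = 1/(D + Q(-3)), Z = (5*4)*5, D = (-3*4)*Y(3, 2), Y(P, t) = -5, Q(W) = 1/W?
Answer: 5700/179 ≈ 31.844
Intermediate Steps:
D = 60 (D = -3*4*(-5) = -12*(-5) = 60)
Z = 100 (Z = 20*5 = 100)
b = 3/179 (b = 1/(60 + 1/(-3)) = 1/(60 - 1/3) = 1/(179/3) = 3/179 ≈ 0.016760)
(19*b)*Z = (19*(3/179))*100 = (57/179)*100 = 5700/179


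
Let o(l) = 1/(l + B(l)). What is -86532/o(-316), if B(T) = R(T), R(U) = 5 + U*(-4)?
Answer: -82464996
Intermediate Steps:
R(U) = 5 - 4*U
B(T) = 5 - 4*T
o(l) = 1/(5 - 3*l) (o(l) = 1/(l + (5 - 4*l)) = 1/(5 - 3*l))
-86532/o(-316) = -86532/((-1/(-5 + 3*(-316)))) = -86532/((-1/(-5 - 948))) = -86532/((-1/(-953))) = -86532/((-1*(-1/953))) = -86532/1/953 = -86532*953 = -82464996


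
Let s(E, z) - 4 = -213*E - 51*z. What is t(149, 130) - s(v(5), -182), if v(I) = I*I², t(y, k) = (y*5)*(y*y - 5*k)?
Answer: 16072834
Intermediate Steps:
t(y, k) = 5*y*(y² - 5*k) (t(y, k) = (5*y)*(y² - 5*k) = 5*y*(y² - 5*k))
v(I) = I³
s(E, z) = 4 - 213*E - 51*z (s(E, z) = 4 + (-213*E - 51*z) = 4 - 213*E - 51*z)
t(149, 130) - s(v(5), -182) = 5*149*(149² - 5*130) - (4 - 213*5³ - 51*(-182)) = 5*149*(22201 - 650) - (4 - 213*125 + 9282) = 5*149*21551 - (4 - 26625 + 9282) = 16055495 - 1*(-17339) = 16055495 + 17339 = 16072834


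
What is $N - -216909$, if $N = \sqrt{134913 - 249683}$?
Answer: $216909 + i \sqrt{114770} \approx 2.1691 \cdot 10^{5} + 338.78 i$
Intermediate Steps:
$N = i \sqrt{114770}$ ($N = \sqrt{-114770} = i \sqrt{114770} \approx 338.78 i$)
$N - -216909 = i \sqrt{114770} - -216909 = i \sqrt{114770} + 216909 = 216909 + i \sqrt{114770}$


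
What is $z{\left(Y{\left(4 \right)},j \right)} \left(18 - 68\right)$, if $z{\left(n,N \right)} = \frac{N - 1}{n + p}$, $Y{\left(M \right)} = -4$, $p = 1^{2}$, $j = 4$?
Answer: $50$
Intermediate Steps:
$p = 1$
$z{\left(n,N \right)} = \frac{-1 + N}{1 + n}$ ($z{\left(n,N \right)} = \frac{N - 1}{n + 1} = \frac{-1 + N}{1 + n}$)
$z{\left(Y{\left(4 \right)},j \right)} \left(18 - 68\right) = \frac{-1 + 4}{1 - 4} \left(18 - 68\right) = \frac{1}{-3} \cdot 3 \left(-50\right) = \left(- \frac{1}{3}\right) 3 \left(-50\right) = \left(-1\right) \left(-50\right) = 50$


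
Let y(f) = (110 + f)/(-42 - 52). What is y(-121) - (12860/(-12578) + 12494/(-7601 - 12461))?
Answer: 10449885571/5929986146 ≈ 1.7622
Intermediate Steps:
y(f) = -55/47 - f/94 (y(f) = (110 + f)/(-94) = (110 + f)*(-1/94) = -55/47 - f/94)
y(-121) - (12860/(-12578) + 12494/(-7601 - 12461)) = (-55/47 - 1/94*(-121)) - (12860/(-12578) + 12494/(-7601 - 12461)) = (-55/47 + 121/94) - (12860*(-1/12578) + 12494/(-20062)) = 11/94 - (-6430/6289 + 12494*(-1/20062)) = 11/94 - (-6430/6289 - 6247/10031) = 11/94 - 1*(-103786713/63084959) = 11/94 + 103786713/63084959 = 10449885571/5929986146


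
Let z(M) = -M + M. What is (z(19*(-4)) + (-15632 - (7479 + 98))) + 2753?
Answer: -20456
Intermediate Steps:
z(M) = 0
(z(19*(-4)) + (-15632 - (7479 + 98))) + 2753 = (0 + (-15632 - (7479 + 98))) + 2753 = (0 + (-15632 - 1*7577)) + 2753 = (0 + (-15632 - 7577)) + 2753 = (0 - 23209) + 2753 = -23209 + 2753 = -20456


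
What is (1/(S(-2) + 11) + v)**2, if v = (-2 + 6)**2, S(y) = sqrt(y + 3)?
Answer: 37249/144 ≈ 258.67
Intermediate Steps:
S(y) = sqrt(3 + y)
v = 16 (v = 4**2 = 16)
(1/(S(-2) + 11) + v)**2 = (1/(sqrt(3 - 2) + 11) + 16)**2 = (1/(sqrt(1) + 11) + 16)**2 = (1/(1 + 11) + 16)**2 = (1/12 + 16)**2 = (193/12)**2 = 37249/144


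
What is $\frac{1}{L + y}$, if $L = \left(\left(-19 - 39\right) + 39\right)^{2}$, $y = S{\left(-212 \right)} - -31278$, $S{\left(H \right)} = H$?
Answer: $\frac{1}{31427} \approx 3.182 \cdot 10^{-5}$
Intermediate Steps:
$y = 31066$ ($y = -212 - -31278 = -212 + 31278 = 31066$)
$L = 361$ ($L = \left(\left(-19 - 39\right) + 39\right)^{2} = \left(-58 + 39\right)^{2} = \left(-19\right)^{2} = 361$)
$\frac{1}{L + y} = \frac{1}{361 + 31066} = \frac{1}{31427}$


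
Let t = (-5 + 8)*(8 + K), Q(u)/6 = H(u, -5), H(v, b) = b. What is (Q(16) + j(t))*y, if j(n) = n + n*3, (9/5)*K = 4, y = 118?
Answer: 32804/3 ≈ 10935.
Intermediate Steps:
K = 20/9 (K = (5/9)*4 = 20/9 ≈ 2.2222)
Q(u) = -30 (Q(u) = 6*(-5) = -30)
t = 92/3 (t = (-5 + 8)*(8 + 20/9) = 3*(92/9) = 92/3 ≈ 30.667)
j(n) = 4*n (j(n) = n + 3*n = 4*n)
(Q(16) + j(t))*y = (-30 + 4*(92/3))*118 = (-30 + 368/3)*118 = (278/3)*118 = 32804/3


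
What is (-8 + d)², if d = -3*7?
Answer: 841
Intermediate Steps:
d = -21
(-8 + d)² = (-8 - 21)² = (-29)² = 841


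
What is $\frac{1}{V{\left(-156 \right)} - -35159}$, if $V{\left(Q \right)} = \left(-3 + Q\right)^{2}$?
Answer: $\frac{1}{60440} \approx 1.6545 \cdot 10^{-5}$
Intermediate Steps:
$\frac{1}{V{\left(-156 \right)} - -35159} = \frac{1}{\left(-3 - 156\right)^{2} - -35159} = \frac{1}{\left(-159\right)^{2} + \left(-7818 + 42977\right)} = \frac{1}{25281 + 35159} = \frac{1}{60440}$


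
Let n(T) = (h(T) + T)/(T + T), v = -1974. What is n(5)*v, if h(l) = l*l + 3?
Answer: -32571/5 ≈ -6514.2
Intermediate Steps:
h(l) = 3 + l**2 (h(l) = l**2 + 3 = 3 + l**2)
n(T) = (3 + T + T**2)/(2*T) (n(T) = ((3 + T**2) + T)/(T + T) = (3 + T + T**2)/((2*T)) = (3 + T + T**2)*(1/(2*T)) = (3 + T + T**2)/(2*T))
n(5)*v = ((1/2)*(3 + 5 + 5**2)/5)*(-1974) = ((1/2)*(1/5)*(3 + 5 + 25))*(-1974) = ((1/2)*(1/5)*33)*(-1974) = (33/10)*(-1974) = -32571/5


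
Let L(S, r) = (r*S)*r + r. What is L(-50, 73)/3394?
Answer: -266377/3394 ≈ -78.485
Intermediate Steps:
L(S, r) = r + S*r² (L(S, r) = (S*r)*r + r = S*r² + r = r + S*r²)
L(-50, 73)/3394 = (73*(1 - 50*73))/3394 = (73*(1 - 3650))*(1/3394) = (73*(-3649))*(1/3394) = -266377*1/3394 = -266377/3394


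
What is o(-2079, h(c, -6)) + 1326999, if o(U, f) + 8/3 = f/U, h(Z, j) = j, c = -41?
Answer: 919608461/693 ≈ 1.3270e+6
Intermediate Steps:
o(U, f) = -8/3 + f/U
o(-2079, h(c, -6)) + 1326999 = (-8/3 - 6/(-2079)) + 1326999 = (-8/3 - 6*(-1/2079)) + 1326999 = (-8/3 + 2/693) + 1326999 = -1846/693 + 1326999 = 919608461/693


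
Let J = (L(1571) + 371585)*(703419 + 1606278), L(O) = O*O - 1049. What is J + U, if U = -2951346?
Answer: 6556249829823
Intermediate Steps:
L(O) = -1049 + O² (L(O) = O² - 1049 = -1049 + O²)
J = 6556252781169 (J = ((-1049 + 1571²) + 371585)*(703419 + 1606278) = ((-1049 + 2468041) + 371585)*2309697 = (2466992 + 371585)*2309697 = 2838577*2309697 = 6556252781169)
J + U = 6556252781169 - 2951346 = 6556249829823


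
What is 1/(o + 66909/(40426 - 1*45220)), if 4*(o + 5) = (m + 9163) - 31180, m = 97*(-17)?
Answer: -799/4742430 ≈ -0.00016848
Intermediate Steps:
m = -1649
o = -11843/2 (o = -5 + ((-1649 + 9163) - 31180)/4 = -5 + (7514 - 31180)/4 = -5 + (¼)*(-23666) = -5 - 11833/2 = -11843/2 ≈ -5921.5)
1/(o + 66909/(40426 - 1*45220)) = 1/(-11843/2 + 66909/(40426 - 1*45220)) = 1/(-11843/2 + 66909/(40426 - 45220)) = 1/(-11843/2 + 66909/(-4794)) = 1/(-11843/2 + 66909*(-1/4794)) = 1/(-11843/2 - 22303/1598) = 1/(-4742430/799) = -799/4742430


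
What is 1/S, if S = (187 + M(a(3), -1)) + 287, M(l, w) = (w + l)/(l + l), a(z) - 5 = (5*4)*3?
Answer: 65/30842 ≈ 0.0021075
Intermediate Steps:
a(z) = 65 (a(z) = 5 + (5*4)*3 = 5 + 20*3 = 5 + 60 = 65)
M(l, w) = (l + w)/(2*l) (M(l, w) = (l + w)/((2*l)) = (l + w)*(1/(2*l)) = (l + w)/(2*l))
S = 30842/65 (S = (187 + (½)*(65 - 1)/65) + 287 = (187 + (½)*(1/65)*64) + 287 = (187 + 32/65) + 287 = 12187/65 + 287 = 30842/65 ≈ 474.49)
1/S = 1/(30842/65) = 65/30842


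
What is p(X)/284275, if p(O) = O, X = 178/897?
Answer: 178/254994675 ≈ 6.9805e-7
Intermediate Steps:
X = 178/897 (X = 178*(1/897) = 178/897 ≈ 0.19844)
p(X)/284275 = (178/897)/284275 = (178/897)*(1/284275) = 178/254994675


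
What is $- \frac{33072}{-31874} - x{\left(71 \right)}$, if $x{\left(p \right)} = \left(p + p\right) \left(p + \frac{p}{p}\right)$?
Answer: $- \frac{162923352}{15937} \approx -10223.0$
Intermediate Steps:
$x{\left(p \right)} = 2 p \left(1 + p\right)$ ($x{\left(p \right)} = 2 p \left(p + 1\right) = 2 p \left(1 + p\right)$)
$- \frac{33072}{-31874} - x{\left(71 \right)} = - \frac{33072}{-31874} - 2 \cdot 71 \left(1 + 71\right) = \left(-33072\right) \left(- \frac{1}{31874}\right) - 2 \cdot 71 \cdot 72 = \frac{16536}{15937} - 10224 = - \frac{162923352}{15937}$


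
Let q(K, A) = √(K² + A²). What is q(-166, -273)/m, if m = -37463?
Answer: -√102085/37463 ≈ -0.0085286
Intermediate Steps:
q(K, A) = √(A² + K²)
q(-166, -273)/m = √((-273)² + (-166)²)/(-37463) = √(74529 + 27556)*(-1/37463) = √102085*(-1/37463) = -√102085/37463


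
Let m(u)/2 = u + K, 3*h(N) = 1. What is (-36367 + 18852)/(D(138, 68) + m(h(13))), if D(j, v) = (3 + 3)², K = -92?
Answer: 52545/442 ≈ 118.88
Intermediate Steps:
h(N) = ⅓ (h(N) = (⅓)*1 = ⅓)
m(u) = -184 + 2*u (m(u) = 2*(u - 92) = 2*(-92 + u) = -184 + 2*u)
D(j, v) = 36 (D(j, v) = 6² = 36)
(-36367 + 18852)/(D(138, 68) + m(h(13))) = (-36367 + 18852)/(36 + (-184 + 2*(⅓))) = -17515/(36 + (-184 + ⅔)) = -17515/(36 - 550/3) = -17515/(-442/3) = -17515*(-3/442) = 52545/442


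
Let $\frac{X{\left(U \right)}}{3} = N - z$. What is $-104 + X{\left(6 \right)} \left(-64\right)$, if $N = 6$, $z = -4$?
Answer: $-2024$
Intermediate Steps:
$X{\left(U \right)} = 30$ ($X{\left(U \right)} = 3 \left(6 - -4\right) = 3 \left(6 + 4\right) = 3 \cdot 10 = 30$)
$-104 + X{\left(6 \right)} \left(-64\right) = -104 + 30 \left(-64\right) = -104 - 1920 = -2024$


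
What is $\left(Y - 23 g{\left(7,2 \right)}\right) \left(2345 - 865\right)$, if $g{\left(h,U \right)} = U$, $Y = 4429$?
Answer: $6486840$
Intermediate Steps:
$\left(Y - 23 g{\left(7,2 \right)}\right) \left(2345 - 865\right) = \left(4429 - 46\right) \left(2345 - 865\right) = \left(4429 - 46\right) 1480 = 4383 \cdot 1480 = 6486840$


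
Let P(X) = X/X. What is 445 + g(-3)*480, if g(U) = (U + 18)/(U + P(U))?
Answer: -3155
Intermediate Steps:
P(X) = 1
g(U) = (18 + U)/(1 + U) (g(U) = (U + 18)/(U + 1) = (18 + U)/(1 + U))
445 + g(-3)*480 = 445 + ((18 - 3)/(1 - 3))*480 = 445 + (15/(-2))*480 = 445 - ½*15*480 = 445 - 15/2*480 = 445 - 3600 = -3155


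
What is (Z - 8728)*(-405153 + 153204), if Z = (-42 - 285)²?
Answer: -24741643749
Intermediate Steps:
Z = 106929 (Z = (-327)² = 106929)
(Z - 8728)*(-405153 + 153204) = (106929 - 8728)*(-405153 + 153204) = 98201*(-251949) = -24741643749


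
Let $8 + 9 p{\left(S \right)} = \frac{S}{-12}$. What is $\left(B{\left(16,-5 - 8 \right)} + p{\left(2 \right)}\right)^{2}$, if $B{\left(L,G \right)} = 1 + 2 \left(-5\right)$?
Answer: $\frac{286225}{2916} \approx 98.157$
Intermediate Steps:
$p{\left(S \right)} = - \frac{8}{9} - \frac{S}{108}$ ($p{\left(S \right)} = - \frac{8}{9} + \frac{S \frac{1}{-12}}{9} = - \frac{8}{9} + \frac{S \left(- \frac{1}{12}\right)}{9} = - \frac{8}{9} + \frac{\left(- \frac{1}{12}\right) S}{9} = - \frac{8}{9} - \frac{S}{108}$)
$B{\left(L,G \right)} = -9$ ($B{\left(L,G \right)} = 1 - 10 = -9$)
$\left(B{\left(16,-5 - 8 \right)} + p{\left(2 \right)}\right)^{2} = \left(-9 - \frac{49}{54}\right)^{2} = \left(- \frac{535}{54}\right)^{2} = \frac{286225}{2916}$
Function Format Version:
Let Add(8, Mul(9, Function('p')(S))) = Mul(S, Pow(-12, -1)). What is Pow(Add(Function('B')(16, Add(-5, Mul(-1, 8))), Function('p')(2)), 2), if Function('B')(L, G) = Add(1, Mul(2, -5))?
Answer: Rational(286225, 2916) ≈ 98.157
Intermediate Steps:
Function('p')(S) = Add(Rational(-8, 9), Mul(Rational(-1, 108), S)) (Function('p')(S) = Add(Rational(-8, 9), Mul(Rational(1, 9), Mul(S, Pow(-12, -1)))) = Add(Rational(-8, 9), Mul(Rational(1, 9), Mul(S, Rational(-1, 12)))) = Add(Rational(-8, 9), Mul(Rational(1, 9), Mul(Rational(-1, 12), S))) = Add(Rational(-8, 9), Mul(Rational(-1, 108), S)))
Function('B')(L, G) = -9 (Function('B')(L, G) = Add(1, -10) = -9)
Pow(Add(Function('B')(16, Add(-5, Mul(-1, 8))), Function('p')(2)), 2) = Pow(Add(-9, Add(Rational(-8, 9), Mul(Rational(-1, 108), 2))), 2) = Pow(Add(-9, Add(Rational(-8, 9), Rational(-1, 54))), 2) = Pow(Add(-9, Rational(-49, 54)), 2) = Pow(Rational(-535, 54), 2) = Rational(286225, 2916)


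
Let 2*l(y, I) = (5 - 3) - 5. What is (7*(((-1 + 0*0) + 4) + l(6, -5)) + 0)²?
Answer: 441/4 ≈ 110.25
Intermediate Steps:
l(y, I) = -3/2 (l(y, I) = ((5 - 3) - 5)/2 = (2 - 5)/2 = (½)*(-3) = -3/2)
(7*(((-1 + 0*0) + 4) + l(6, -5)) + 0)² = (7*(((-1 + 0*0) + 4) - 3/2) + 0)² = (7*(((-1 + 0) + 4) - 3/2) + 0)² = (7*((-1 + 4) - 3/2) + 0)² = (7*(3 - 3/2) + 0)² = (7*(3/2) + 0)² = (21/2 + 0)² = (21/2)² = 441/4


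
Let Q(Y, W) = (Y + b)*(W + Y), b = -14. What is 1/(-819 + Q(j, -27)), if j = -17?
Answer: 1/545 ≈ 0.0018349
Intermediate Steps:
Q(Y, W) = (-14 + Y)*(W + Y) (Q(Y, W) = (Y - 14)*(W + Y) = (-14 + Y)*(W + Y))
1/(-819 + Q(j, -27)) = 1/(-819 + ((-17)**2 - 14*(-27) - 14*(-17) - 27*(-17))) = 1/(-819 + (289 + 378 + 238 + 459)) = 1/(-819 + 1364) = 1/545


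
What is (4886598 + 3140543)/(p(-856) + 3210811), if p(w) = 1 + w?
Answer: 8027141/3209956 ≈ 2.5007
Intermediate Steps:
(4886598 + 3140543)/(p(-856) + 3210811) = (4886598 + 3140543)/((1 - 856) + 3210811) = 8027141/(-855 + 3210811) = 8027141/3209956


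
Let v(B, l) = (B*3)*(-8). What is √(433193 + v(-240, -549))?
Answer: √438953 ≈ 662.54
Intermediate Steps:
v(B, l) = -24*B (v(B, l) = (3*B)*(-8) = -24*B)
√(433193 + v(-240, -549)) = √(433193 - 24*(-240)) = √(433193 + 5760) = √438953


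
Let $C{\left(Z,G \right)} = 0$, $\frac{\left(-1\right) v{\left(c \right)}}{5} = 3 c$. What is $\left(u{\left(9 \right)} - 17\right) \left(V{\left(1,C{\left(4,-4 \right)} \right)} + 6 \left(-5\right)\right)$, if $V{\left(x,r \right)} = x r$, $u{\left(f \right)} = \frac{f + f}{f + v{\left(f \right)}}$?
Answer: $\frac{3600}{7} \approx 514.29$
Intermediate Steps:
$v{\left(c \right)} = - 15 c$ ($v{\left(c \right)} = - 5 \cdot 3 c = - 15 c$)
$u{\left(f \right)} = - \frac{1}{7}$ ($u{\left(f \right)} = \frac{f + f}{f - 15 f} = \frac{2 f}{\left(-14\right) f} = 2 f \left(- \frac{1}{14 f}\right) = - \frac{1}{7}$)
$V{\left(x,r \right)} = r x$
$\left(u{\left(9 \right)} - 17\right) \left(V{\left(1,C{\left(4,-4 \right)} \right)} + 6 \left(-5\right)\right) = \left(- \frac{1}{7} - 17\right) \left(0 \cdot 1 + 6 \left(-5\right)\right) = - \frac{120 \left(0 - 30\right)}{7} = \left(- \frac{120}{7}\right) \left(-30\right) = \frac{3600}{7}$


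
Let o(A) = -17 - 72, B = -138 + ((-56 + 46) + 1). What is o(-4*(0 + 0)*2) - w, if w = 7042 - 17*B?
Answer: -9630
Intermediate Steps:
B = -147 (B = -138 + (-10 + 1) = -138 - 9 = -147)
o(A) = -89
w = 9541 (w = 7042 - 17*(-147) = 7042 - 1*(-2499) = 7042 + 2499 = 9541)
o(-4*(0 + 0)*2) - w = -89 - 1*9541 = -89 - 9541 = -9630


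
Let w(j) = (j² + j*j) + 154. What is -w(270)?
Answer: -145954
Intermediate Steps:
w(j) = 154 + 2*j² (w(j) = (j² + j²) + 154 = 2*j² + 154 = 154 + 2*j²)
-w(270) = -(154 + 2*270²) = -(154 + 2*72900) = -(154 + 145800) = -1*145954 = -145954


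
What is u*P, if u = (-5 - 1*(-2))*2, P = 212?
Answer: -1272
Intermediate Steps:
u = -6 (u = (-5 + 2)*2 = -3*2 = -6)
u*P = -6*212 = -1272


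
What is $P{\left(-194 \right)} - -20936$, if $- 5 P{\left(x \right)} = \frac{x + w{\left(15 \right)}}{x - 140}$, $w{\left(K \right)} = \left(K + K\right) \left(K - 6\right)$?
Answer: $\frac{17481598}{835} \approx 20936.0$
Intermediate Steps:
$w{\left(K \right)} = 2 K \left(-6 + K\right)$
$P{\left(x \right)} = - \frac{270 + x}{5 \left(-140 + x\right)}$ ($P{\left(x \right)} = - \frac{\left(x + 2 \cdot 15 \left(-6 + 15\right)\right) \frac{1}{x - 140}}{5} = - \frac{\left(x + 2 \cdot 15 \cdot 9\right) \frac{1}{-140 + x}}{5} = - \frac{\left(x + 270\right) \frac{1}{-140 + x}}{5} = - \frac{\left(270 + x\right) \frac{1}{-140 + x}}{5} = - \frac{\frac{1}{-140 + x} \left(270 + x\right)}{5} = - \frac{270 + x}{5 \left(-140 + x\right)}$)
$P{\left(-194 \right)} - -20936 = \frac{-270 - -194}{5 \left(-140 - 194\right)} - -20936 = \frac{-270 + 194}{5 \left(-334\right)} + 20936 = \frac{1}{5} \left(- \frac{1}{334}\right) \left(-76\right) + 20936 = \frac{38}{835} + 20936 = \frac{17481598}{835}$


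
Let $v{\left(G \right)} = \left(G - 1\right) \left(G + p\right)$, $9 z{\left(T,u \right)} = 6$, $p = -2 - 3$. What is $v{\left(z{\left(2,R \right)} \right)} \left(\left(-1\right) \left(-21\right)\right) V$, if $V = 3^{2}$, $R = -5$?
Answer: $273$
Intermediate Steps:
$p = -5$ ($p = -2 - 3 = -5$)
$z{\left(T,u \right)} = \frac{2}{3}$ ($z{\left(T,u \right)} = \frac{1}{9} \cdot 6 = \frac{2}{3}$)
$v{\left(G \right)} = \left(-1 + G\right) \left(-5 + G\right)$ ($v{\left(G \right)} = \left(G - 1\right) \left(G - 5\right) = \left(-1 + G\right) \left(-5 + G\right)$)
$V = 9$
$v{\left(z{\left(2,R \right)} \right)} \left(\left(-1\right) \left(-21\right)\right) V = \left(5 + \left(\frac{2}{3}\right)^{2} - 4\right) \left(\left(-1\right) \left(-21\right)\right) 9 = \left(5 + \frac{4}{9} - 4\right) 21 \cdot 9 = \frac{13}{9} \cdot 21 \cdot 9 = \frac{91}{3} \cdot 9 = 273$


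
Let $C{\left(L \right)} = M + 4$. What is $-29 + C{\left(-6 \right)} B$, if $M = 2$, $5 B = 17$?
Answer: $- \frac{43}{5} \approx -8.6$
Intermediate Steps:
$B = \frac{17}{5}$ ($B = \frac{1}{5} \cdot 17 = \frac{17}{5} \approx 3.4$)
$C{\left(L \right)} = 6$ ($C{\left(L \right)} = 2 + 4 = 6$)
$-29 + C{\left(-6 \right)} B = -29 + 6 \cdot \frac{17}{5} = -29 + \frac{102}{5} = - \frac{43}{5}$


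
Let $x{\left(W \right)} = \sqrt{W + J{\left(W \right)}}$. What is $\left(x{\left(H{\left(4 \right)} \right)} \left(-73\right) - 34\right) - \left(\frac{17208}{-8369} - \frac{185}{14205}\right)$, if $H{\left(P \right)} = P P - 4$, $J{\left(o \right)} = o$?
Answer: $- \frac{759197605}{23776329} - 146 \sqrt{6} \approx -389.56$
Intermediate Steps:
$H{\left(P \right)} = -4 + P^{2}$ ($H{\left(P \right)} = P^{2} - 4 = -4 + P^{2}$)
$x{\left(W \right)} = \sqrt{2} \sqrt{W}$ ($x{\left(W \right)} = \sqrt{W + W} = \sqrt{2 W} = \sqrt{2} \sqrt{W}$)
$\left(x{\left(H{\left(4 \right)} \right)} \left(-73\right) - 34\right) - \left(\frac{17208}{-8369} - \frac{185}{14205}\right) = \left(\sqrt{2} \sqrt{-4 + 4^{2}} \left(-73\right) - 34\right) - \left(\frac{17208}{-8369} - \frac{185}{14205}\right) = \left(\sqrt{2} \sqrt{-4 + 16} \left(-73\right) - 34\right) - \left(17208 \left(- \frac{1}{8369}\right) - \frac{37}{2841}\right) = \left(\sqrt{2} \sqrt{12} \left(-73\right) - 34\right) - \left(- \frac{17208}{8369} - \frac{37}{2841}\right) = \left(\sqrt{2} \cdot 2 \sqrt{3} \left(-73\right) - 34\right) - - \frac{49197581}{23776329} = \left(2 \sqrt{6} \left(-73\right) - 34\right) + \frac{49197581}{23776329} = \left(- 146 \sqrt{6} - 34\right) + \frac{49197581}{23776329} = \left(-34 - 146 \sqrt{6}\right) + \frac{49197581}{23776329} = - \frac{759197605}{23776329} - 146 \sqrt{6}$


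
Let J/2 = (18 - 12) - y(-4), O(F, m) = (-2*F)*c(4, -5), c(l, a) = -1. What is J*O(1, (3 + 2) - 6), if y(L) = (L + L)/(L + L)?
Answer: 20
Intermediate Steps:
y(L) = 1 (y(L) = (2*L)/((2*L)) = (2*L)*(1/(2*L)) = 1)
O(F, m) = 2*F (O(F, m) = -2*F*(-1) = 2*F)
J = 10 (J = 2*((18 - 12) - 1*1) = 2*(6 - 1) = 2*5 = 10)
J*O(1, (3 + 2) - 6) = 10*(2*1) = 10*2 = 20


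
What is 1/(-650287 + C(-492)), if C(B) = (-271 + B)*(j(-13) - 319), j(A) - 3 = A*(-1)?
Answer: -1/419098 ≈ -2.3861e-6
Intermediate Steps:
j(A) = 3 - A (j(A) = 3 + A*(-1) = 3 - A)
C(B) = 82113 - 303*B (C(B) = (-271 + B)*((3 - 1*(-13)) - 319) = (-271 + B)*((3 + 13) - 319) = (-271 + B)*(16 - 319) = (-271 + B)*(-303) = 82113 - 303*B)
1/(-650287 + C(-492)) = 1/(-650287 + (82113 - 303*(-492))) = 1/(-650287 + (82113 + 149076)) = 1/(-650287 + 231189) = 1/(-419098) = -1/419098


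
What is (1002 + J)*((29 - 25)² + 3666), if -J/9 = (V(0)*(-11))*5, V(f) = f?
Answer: 3689364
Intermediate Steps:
J = 0 (J = -9*0*(-11)*5 = -0*5 = -9*0 = 0)
(1002 + J)*((29 - 25)² + 3666) = (1002 + 0)*((29 - 25)² + 3666) = 1002*(4² + 3666) = 1002*(16 + 3666) = 1002*3682 = 3689364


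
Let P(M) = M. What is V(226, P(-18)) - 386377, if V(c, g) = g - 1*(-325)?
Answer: -386070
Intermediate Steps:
V(c, g) = 325 + g (V(c, g) = g + 325 = 325 + g)
V(226, P(-18)) - 386377 = (325 - 18) - 386377 = 307 - 386377 = -386070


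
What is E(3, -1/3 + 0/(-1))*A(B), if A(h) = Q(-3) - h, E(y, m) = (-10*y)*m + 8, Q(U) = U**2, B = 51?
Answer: -756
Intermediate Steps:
E(y, m) = 8 - 10*m*y (E(y, m) = -10*m*y + 8 = 8 - 10*m*y)
A(h) = 9 - h (A(h) = (-3)**2 - h = 9 - h)
E(3, -1/3 + 0/(-1))*A(B) = (8 - 10*(-1/3 + 0/(-1))*3)*(9 - 1*51) = (8 - 10*(-1*1/3 + 0*(-1))*3)*(9 - 51) = (8 - 10*(-1/3 + 0)*3)*(-42) = (8 - 10*(-1/3)*3)*(-42) = (8 + 10)*(-42) = 18*(-42) = -756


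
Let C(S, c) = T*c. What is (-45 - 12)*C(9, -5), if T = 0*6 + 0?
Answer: 0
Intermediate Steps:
T = 0 (T = 0 + 0 = 0)
C(S, c) = 0 (C(S, c) = 0*c = 0)
(-45 - 12)*C(9, -5) = (-45 - 12)*0 = -57*0 = 0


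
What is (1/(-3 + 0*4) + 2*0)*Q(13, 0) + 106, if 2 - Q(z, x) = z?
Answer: 329/3 ≈ 109.67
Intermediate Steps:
Q(z, x) = 2 - z
(1/(-3 + 0*4) + 2*0)*Q(13, 0) + 106 = (1/(-3 + 0*4) + 2*0)*(2 - 1*13) + 106 = (1/(-3 + 0) + 0)*(2 - 13) + 106 = (1/(-3) + 0)*(-11) + 106 = (-1/3 + 0)*(-11) + 106 = -1/3*(-11) + 106 = 11/3 + 106 = 329/3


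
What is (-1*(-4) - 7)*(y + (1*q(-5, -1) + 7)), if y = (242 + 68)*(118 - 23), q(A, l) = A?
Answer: -88356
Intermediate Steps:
y = 29450 (y = 310*95 = 29450)
(-1*(-4) - 7)*(y + (1*q(-5, -1) + 7)) = (-1*(-4) - 7)*(29450 + (1*(-5) + 7)) = (4 - 7)*(29450 + (-5 + 7)) = -3*(29450 + 2) = -3*29452 = -88356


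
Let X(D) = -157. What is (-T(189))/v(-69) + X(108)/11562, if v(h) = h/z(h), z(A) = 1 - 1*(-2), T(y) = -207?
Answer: -104215/11562 ≈ -9.0136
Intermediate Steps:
z(A) = 3 (z(A) = 1 + 2 = 3)
v(h) = h/3
(-T(189))/v(-69) + X(108)/11562 = (-1*(-207))/(((⅓)*(-69))) - 157/11562 = 207/(-23) - 157*1/11562 = 207*(-1/23) - 157/11562 = -9 - 157/11562 = -104215/11562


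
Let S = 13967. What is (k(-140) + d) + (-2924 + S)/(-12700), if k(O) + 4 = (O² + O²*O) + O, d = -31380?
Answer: -35000245843/12700 ≈ -2.7559e+6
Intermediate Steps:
k(O) = -4 + O + O² + O³ (k(O) = -4 + ((O² + O²*O) + O) = -4 + ((O² + O³) + O) = -4 + (O + O² + O³) = -4 + O + O² + O³)
(k(-140) + d) + (-2924 + S)/(-12700) = ((-4 - 140 + (-140)² + (-140)³) - 31380) + (-2924 + 13967)/(-12700) = ((-4 - 140 + 19600 - 2744000) - 31380) + 11043*(-1/12700) = (-2724544 - 31380) - 11043/12700 = -2755924 - 11043/12700 = -35000245843/12700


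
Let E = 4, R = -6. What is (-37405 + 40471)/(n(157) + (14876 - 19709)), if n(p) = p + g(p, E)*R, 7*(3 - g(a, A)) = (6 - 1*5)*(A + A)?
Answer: -10731/16405 ≈ -0.65413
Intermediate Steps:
g(a, A) = 3 - 2*A/7 (g(a, A) = 3 - (6 - 1*5)*(A + A)/7 = 3 - (6 - 5)*2*A/7 = 3 - 2*A/7)
n(p) = -78/7 + p (n(p) = p + (3 - 2/7*4)*(-6) = p + (3 - 8/7)*(-6) = p + (13/7)*(-6) = p - 78/7 = -78/7 + p)
(-37405 + 40471)/(n(157) + (14876 - 19709)) = (-37405 + 40471)/((-78/7 + 157) + (14876 - 19709)) = 3066/(1021/7 - 4833) = 3066/(-32810/7) = 3066*(-7/32810) = -10731/16405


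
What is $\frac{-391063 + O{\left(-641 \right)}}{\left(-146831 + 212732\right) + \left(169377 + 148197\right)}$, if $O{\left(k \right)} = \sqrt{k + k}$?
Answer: $- \frac{391063}{383475} + \frac{i \sqrt{1282}}{383475} \approx -1.0198 + 9.337 \cdot 10^{-5} i$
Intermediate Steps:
$O{\left(k \right)} = \sqrt{2} \sqrt{k}$ ($O{\left(k \right)} = \sqrt{2 k} = \sqrt{2} \sqrt{k}$)
$\frac{-391063 + O{\left(-641 \right)}}{\left(-146831 + 212732\right) + \left(169377 + 148197\right)} = \frac{-391063 + \sqrt{2} \sqrt{-641}}{\left(-146831 + 212732\right) + \left(169377 + 148197\right)} = \frac{-391063 + \sqrt{2} i \sqrt{641}}{65901 + 317574} = \frac{-391063 + i \sqrt{1282}}{383475} = \left(-391063 + i \sqrt{1282}\right) \frac{1}{383475} = - \frac{391063}{383475} + \frac{i \sqrt{1282}}{383475}$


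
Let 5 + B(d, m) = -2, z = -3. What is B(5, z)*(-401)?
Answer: 2807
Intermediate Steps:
B(d, m) = -7 (B(d, m) = -5 - 2 = -7)
B(5, z)*(-401) = -7*(-401) = 2807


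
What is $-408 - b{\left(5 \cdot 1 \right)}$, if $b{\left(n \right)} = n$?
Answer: $-413$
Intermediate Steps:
$-408 - b{\left(5 \cdot 1 \right)} = -408 - 5 \cdot 1 = -408 - 5 = -413$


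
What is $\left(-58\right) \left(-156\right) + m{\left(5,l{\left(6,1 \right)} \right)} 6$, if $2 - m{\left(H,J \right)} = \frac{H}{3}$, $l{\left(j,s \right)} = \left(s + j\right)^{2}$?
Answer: $9050$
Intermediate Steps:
$l{\left(j,s \right)} = \left(j + s\right)^{2}$
$m{\left(H,J \right)} = 2 - \frac{H}{3}$
$\left(-58\right) \left(-156\right) + m{\left(5,l{\left(6,1 \right)} \right)} 6 = \left(-58\right) \left(-156\right) + \left(2 - \frac{5}{3}\right) 6 = 9048 + \left(2 - \frac{5}{3}\right) 6 = 9048 + \frac{1}{3} \cdot 6 = 9048 + 2 = 9050$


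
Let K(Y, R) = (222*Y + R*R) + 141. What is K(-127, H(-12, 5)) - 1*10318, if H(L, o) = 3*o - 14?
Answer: -38370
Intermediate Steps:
H(L, o) = -14 + 3*o
K(Y, R) = 141 + R² + 222*Y (K(Y, R) = (222*Y + R²) + 141 = (R² + 222*Y) + 141 = 141 + R² + 222*Y)
K(-127, H(-12, 5)) - 1*10318 = (141 + (-14 + 3*5)² + 222*(-127)) - 1*10318 = (141 + (-14 + 15)² - 28194) - 10318 = (141 + 1² - 28194) - 10318 = (141 + 1 - 28194) - 10318 = -28052 - 10318 = -38370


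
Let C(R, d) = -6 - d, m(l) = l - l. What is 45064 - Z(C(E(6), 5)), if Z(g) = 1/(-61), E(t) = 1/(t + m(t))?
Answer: 2748905/61 ≈ 45064.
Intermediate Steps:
m(l) = 0
E(t) = 1/t (E(t) = 1/(t + 0) = 1/t)
Z(g) = -1/61
45064 - Z(C(E(6), 5)) = 45064 - 1*(-1/61) = 45064 + 1/61 = 2748905/61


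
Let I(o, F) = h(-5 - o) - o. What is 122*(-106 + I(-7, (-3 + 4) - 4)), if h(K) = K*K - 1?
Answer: -11712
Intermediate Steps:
h(K) = -1 + K² (h(K) = K² - 1 = -1 + K²)
I(o, F) = -1 + (-5 - o)² - o (I(o, F) = (-1 + (-5 - o)²) - o = -1 + (-5 - o)² - o)
122*(-106 + I(-7, (-3 + 4) - 4)) = 122*(-106 + (-1 + (5 - 7)² - 1*(-7))) = 122*(-106 + (-1 + (-2)² + 7)) = 122*(-106 + (-1 + 4 + 7)) = 122*(-106 + 10) = 122*(-96) = -11712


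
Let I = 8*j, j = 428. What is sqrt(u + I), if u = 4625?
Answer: sqrt(8049) ≈ 89.716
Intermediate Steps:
I = 3424 (I = 8*428 = 3424)
sqrt(u + I) = sqrt(4625 + 3424) = sqrt(8049)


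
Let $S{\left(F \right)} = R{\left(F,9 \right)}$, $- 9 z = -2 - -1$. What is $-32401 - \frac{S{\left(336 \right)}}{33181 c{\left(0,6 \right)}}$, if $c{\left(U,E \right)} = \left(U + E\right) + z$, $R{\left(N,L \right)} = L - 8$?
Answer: $- \frac{59130366964}{1824955} \approx -32401.0$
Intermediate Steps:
$R{\left(N,L \right)} = -8 + L$ ($R{\left(N,L \right)} = L - 8 = -8 + L$)
$z = \frac{1}{9}$ ($z = - \frac{-2 - -1}{9} = - \frac{-2 + 1}{9} = \left(- \frac{1}{9}\right) \left(-1\right) = \frac{1}{9} \approx 0.11111$)
$c{\left(U,E \right)} = \frac{1}{9} + E + U$ ($c{\left(U,E \right)} = \left(U + E\right) + \frac{1}{9} = \left(E + U\right) + \frac{1}{9} = \frac{1}{9} + E + U$)
$S{\left(F \right)} = 1$ ($S{\left(F \right)} = -8 + 9 = 1$)
$-32401 - \frac{S{\left(336 \right)}}{33181 c{\left(0,6 \right)}} = -32401 - 1 \frac{1}{33181 \left(\frac{1}{9} + 6 + 0\right)} = -32401 - 1 \frac{1}{33181 \cdot \frac{55}{9}} = -32401 - 1 \frac{1}{\frac{1824955}{9}} = -32401 - 1 \cdot \frac{9}{1824955} = -32401 - \frac{9}{1824955} = - \frac{59130366964}{1824955}$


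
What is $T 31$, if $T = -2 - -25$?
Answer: $713$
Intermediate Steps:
$T = 23$ ($T = -2 + 25 = 23$)
$T 31 = 23 \cdot 31 = 713$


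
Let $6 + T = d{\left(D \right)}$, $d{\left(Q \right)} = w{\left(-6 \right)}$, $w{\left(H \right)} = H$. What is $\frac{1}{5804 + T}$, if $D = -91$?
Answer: $\frac{1}{5792} \approx 0.00017265$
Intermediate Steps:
$d{\left(Q \right)} = -6$
$T = -12$ ($T = -6 - 6 = -12$)
$\frac{1}{5804 + T} = \frac{1}{5804 - 12} = \frac{1}{5792}$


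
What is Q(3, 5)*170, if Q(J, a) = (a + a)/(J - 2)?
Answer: 1700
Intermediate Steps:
Q(J, a) = 2*a/(-2 + J) (Q(J, a) = (2*a)/(-2 + J) = 2*a/(-2 + J))
Q(3, 5)*170 = (2*5/(-2 + 3))*170 = (2*5/1)*170 = (2*5*1)*170 = 10*170 = 1700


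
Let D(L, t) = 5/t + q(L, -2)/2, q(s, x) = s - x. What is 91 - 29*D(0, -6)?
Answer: 517/6 ≈ 86.167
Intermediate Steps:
D(L, t) = 1 + L/2 + 5/t (D(L, t) = 5/t + (L - 1*(-2))/2 = 5/t + (L + 2)*(½) = 5/t + (2 + L)*(½) = 5/t + (1 + L/2) = 1 + L/2 + 5/t)
91 - 29*D(0, -6) = 91 - 29*(1 + (½)*0 + 5/(-6)) = 91 - 29*(1 + 0 + 5*(-⅙)) = 91 - 29*(1 + 0 - ⅚) = 91 - 29*⅙ = 91 - 29/6 = 517/6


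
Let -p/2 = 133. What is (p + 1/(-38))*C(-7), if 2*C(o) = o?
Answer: 70763/76 ≈ 931.09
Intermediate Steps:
p = -266 (p = -2*133 = -266)
C(o) = o/2
(p + 1/(-38))*C(-7) = (-266 + 1/(-38))*((1/2)*(-7)) = (-266 - 1/38)*(-7/2) = -10109/38*(-7/2) = 70763/76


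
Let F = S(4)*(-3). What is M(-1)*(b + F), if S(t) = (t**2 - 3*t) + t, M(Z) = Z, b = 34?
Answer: -10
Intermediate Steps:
S(t) = t**2 - 2*t
F = -24 (F = (4*(-2 + 4))*(-3) = (4*2)*(-3) = 8*(-3) = -24)
M(-1)*(b + F) = -(34 - 24) = -1*10 = -10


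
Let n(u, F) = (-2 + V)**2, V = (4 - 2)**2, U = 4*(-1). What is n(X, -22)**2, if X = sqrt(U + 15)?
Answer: 16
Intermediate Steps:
U = -4
X = sqrt(11) (X = sqrt(-4 + 15) = sqrt(11) ≈ 3.3166)
V = 4 (V = 2**2 = 4)
n(u, F) = 4 (n(u, F) = (-2 + 4)**2 = 2**2 = 4)
n(X, -22)**2 = 4**2 = 16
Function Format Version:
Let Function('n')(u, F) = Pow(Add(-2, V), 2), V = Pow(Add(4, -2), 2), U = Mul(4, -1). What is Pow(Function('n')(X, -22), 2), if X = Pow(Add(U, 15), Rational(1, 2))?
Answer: 16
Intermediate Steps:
U = -4
X = Pow(11, Rational(1, 2)) (X = Pow(Add(-4, 15), Rational(1, 2)) = Pow(11, Rational(1, 2)) ≈ 3.3166)
V = 4 (V = Pow(2, 2) = 4)
Function('n')(u, F) = 4 (Function('n')(u, F) = Pow(Add(-2, 4), 2) = Pow(2, 2) = 4)
Pow(Function('n')(X, -22), 2) = Pow(4, 2) = 16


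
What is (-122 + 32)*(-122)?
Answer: 10980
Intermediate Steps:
(-122 + 32)*(-122) = -90*(-122) = 10980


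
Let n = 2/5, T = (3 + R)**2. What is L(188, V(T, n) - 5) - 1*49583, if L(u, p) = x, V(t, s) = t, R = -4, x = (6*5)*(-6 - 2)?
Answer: -49823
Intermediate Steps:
x = -240 (x = 30*(-8) = -240)
T = 1 (T = (3 - 4)**2 = (-1)**2 = 1)
n = 2/5 (n = 2*(1/5) = 2/5 ≈ 0.40000)
L(u, p) = -240
L(188, V(T, n) - 5) - 1*49583 = -240 - 1*49583 = -240 - 49583 = -49823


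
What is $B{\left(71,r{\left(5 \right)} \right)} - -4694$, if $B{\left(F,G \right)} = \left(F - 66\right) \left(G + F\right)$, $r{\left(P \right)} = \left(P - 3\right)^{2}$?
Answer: $5069$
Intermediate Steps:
$r{\left(P \right)} = \left(-3 + P\right)^{2}$
$B{\left(F,G \right)} = \left(-66 + F\right) \left(F + G\right)$
$B{\left(71,r{\left(5 \right)} \right)} - -4694 = \left(71^{2} - 4686 - 66 \left(-3 + 5\right)^{2} + 71 \left(-3 + 5\right)^{2}\right) - -4694 = \left(5041 - 4686 - 66 \cdot 2^{2} + 71 \cdot 2^{2}\right) + 4694 = \left(5041 - 4686 - 264 + 71 \cdot 4\right) + 4694 = \left(5041 - 4686 - 264 + 284\right) + 4694 = 375 + 4694 = 5069$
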